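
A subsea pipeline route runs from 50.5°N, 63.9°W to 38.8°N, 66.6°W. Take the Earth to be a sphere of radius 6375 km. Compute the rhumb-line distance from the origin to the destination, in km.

1319 km

Rhumb course C = atan2(Δλ, Δψ) with Δψ = ln[tan(π/4+φ₂/2)/tan(π/4+φ₁/2)] = -0.2885, Δλ = -0.0471 → C = 189.28°
d = R·|Δφ| / |cos C| = 6375·0.20420 / 0.98692 = 1319 km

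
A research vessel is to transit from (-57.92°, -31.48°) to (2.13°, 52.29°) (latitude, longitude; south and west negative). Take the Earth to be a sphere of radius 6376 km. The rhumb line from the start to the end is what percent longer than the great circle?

Great circle: σ = 1.5447 rad → d_gc = Rσ = 9848.9 km
Rhumb: Δφ = +1.0481, Δλ = +1.4621, Δψ = +1.2837, q = Δφ/Δψ = 0.8164 → d_rh = R√(Δφ²+q²Δλ²) = 10128.3 km
Excess = (10128.3 − 9848.9) / 9848.9 = 279.4 / 9848.9 = 2.84% ≈ 2.8%

2.8%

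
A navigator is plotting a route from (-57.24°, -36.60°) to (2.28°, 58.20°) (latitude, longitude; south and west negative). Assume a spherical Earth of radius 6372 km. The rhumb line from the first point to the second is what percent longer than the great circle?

3.7%

Great circle: σ = 1.6496 rad → d_gc = Rσ = 10511.1 km
Rhumb: Δφ = +1.0388, Δλ = +1.6546, Δψ = +1.2642, q = Δφ/Δψ = 0.8217 → d_rh = R√(Δφ²+q²Δλ²) = 10902.8 km
Excess = (10902.8 − 10511.1) / 10511.1 = 391.7 / 10511.1 = 3.73% ≈ 3.7%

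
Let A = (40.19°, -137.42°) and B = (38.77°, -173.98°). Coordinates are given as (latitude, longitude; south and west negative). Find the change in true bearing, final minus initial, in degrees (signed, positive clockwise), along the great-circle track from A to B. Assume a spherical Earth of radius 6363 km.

-23.7°

At departure: θ₁ = atan2(sin Δλ cos φ₂, cos φ₁ sin φ₂ − sin φ₁ cos φ₂ cos Δλ) = 279.08°
At arrival: θ₂ = atan2(sin Δλ cos φ₁, −cos φ₂ sin φ₁ + sin φ₂ cos φ₁ cos Δλ) = 255.36°
Δθ = θ₂ − θ₁ = -23.7°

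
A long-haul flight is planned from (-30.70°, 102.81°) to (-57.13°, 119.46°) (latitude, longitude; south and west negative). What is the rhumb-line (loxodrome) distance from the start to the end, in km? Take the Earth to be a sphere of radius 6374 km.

Δψ = ln[tan(π/4+φ₂/2)/tan(π/4+φ₁/2)] = -0.6574;  Δφ = -0.4613 rad,  Δλ = +0.2906 rad
q = Δφ/Δψ = 0.7017
d = R·√(Δφ² + q²Δλ²) = 6374·0.50435 = 3215 km

3215 km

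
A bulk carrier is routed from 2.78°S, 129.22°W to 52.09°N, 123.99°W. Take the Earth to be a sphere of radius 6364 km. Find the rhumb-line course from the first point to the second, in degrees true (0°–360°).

4.7°

Meridional parts: M(φ₁)=-0.0485, M(φ₂)=+1.0687 → ΔM = +1.1173;  Δλ = +0.0913 rad
tan C = Δλ / ΔM = +0.0817 → C = 4.67°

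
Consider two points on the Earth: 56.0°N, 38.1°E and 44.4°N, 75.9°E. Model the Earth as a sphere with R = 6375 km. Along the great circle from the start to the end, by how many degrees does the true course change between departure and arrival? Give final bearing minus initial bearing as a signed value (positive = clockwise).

At departure: θ₁ = atan2(sin Δλ cos φ₂, cos φ₁ sin φ₂ − sin φ₁ cos φ₂ cos Δλ) = 99.95°
At arrival: θ₂ = atan2(sin Δλ cos φ₁, −cos φ₂ sin φ₁ + sin φ₂ cos φ₁ cos Δλ) = 129.56°
Δθ = θ₂ − θ₁ = +29.6°

+29.6°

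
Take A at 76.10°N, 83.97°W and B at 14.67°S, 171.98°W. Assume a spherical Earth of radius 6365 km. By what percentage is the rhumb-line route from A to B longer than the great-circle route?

4.3%

Great circle: σ = 1.8109 rad → d_gc = Rσ = 11526.1 km
Rhumb: Δφ = -1.5842, Δλ = -1.5361, Δψ = -2.3634, q = Δφ/Δψ = 0.6703 → d_rh = R√(Δφ²+q²Δλ²) = 12026.2 km
Excess = (12026.2 − 11526.1) / 11526.1 = 500.1 / 11526.1 = 4.34% ≈ 4.3%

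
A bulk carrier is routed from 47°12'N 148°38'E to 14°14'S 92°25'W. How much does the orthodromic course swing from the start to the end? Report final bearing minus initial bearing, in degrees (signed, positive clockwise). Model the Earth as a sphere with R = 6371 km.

+58.5°

At departure: θ₁ = atan2(sin Δλ cos φ₂, cos φ₁ sin φ₂ − sin φ₁ cos φ₂ cos Δλ) = 78.20°
At arrival: θ₂ = atan2(sin Δλ cos φ₁, −cos φ₂ sin φ₁ + sin φ₂ cos φ₁ cos Δλ) = 136.67°
Δθ = θ₂ − θ₁ = +58.5°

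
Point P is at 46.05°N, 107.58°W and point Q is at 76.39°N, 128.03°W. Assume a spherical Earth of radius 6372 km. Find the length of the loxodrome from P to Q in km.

Δψ = ln[tan(π/4+φ₂/2)/tan(π/4+φ₁/2)] = +1.2183;  Δφ = +0.5295 rad,  Δλ = -0.3569 rad
q = Δφ/Δψ = 0.4346
d = R·√(Δφ² + q²Δλ²) = 6372·0.55179 = 3516 km

3516 km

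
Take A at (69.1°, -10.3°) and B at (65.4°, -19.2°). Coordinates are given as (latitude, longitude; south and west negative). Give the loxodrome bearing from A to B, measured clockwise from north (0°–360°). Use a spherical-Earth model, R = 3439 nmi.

222.9°

Δψ = ln[tan(π/4+φ₂/2)/tan(π/4+φ₁/2)] = -0.1674
Δλ = -0.1553 rad (taken the short way round)
course = atan2(Δλ, Δψ) = 222.87°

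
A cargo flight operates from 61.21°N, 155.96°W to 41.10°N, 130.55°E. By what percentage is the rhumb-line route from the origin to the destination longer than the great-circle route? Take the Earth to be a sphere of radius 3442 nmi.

Great circle: σ = 0.8241 rad → d_gc = Rσ = 2836.4 nmi
Rhumb: Δφ = -0.3510, Δλ = -1.2826, Δψ = -0.5718, q = Δφ/Δψ = 0.6138 → d_rh = R√(Δφ²+q²Δλ²) = 2967.0 nmi
Excess = (2967.0 − 2836.4) / 2836.4 = 130.6 / 2836.4 = 4.60% ≈ 4.6%

4.6%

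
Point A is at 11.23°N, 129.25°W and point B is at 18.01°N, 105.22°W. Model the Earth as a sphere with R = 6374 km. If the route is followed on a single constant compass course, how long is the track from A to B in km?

Δψ = ln[tan(π/4+φ₂/2)/tan(π/4+φ₁/2)] = +0.1224;  Δφ = +0.1183 rad,  Δλ = +0.4194 rad
q = Δφ/Δψ = 0.9670
d = R·√(Δφ² + q²Δλ²) = 6374·0.42246 = 2693 km

2693 km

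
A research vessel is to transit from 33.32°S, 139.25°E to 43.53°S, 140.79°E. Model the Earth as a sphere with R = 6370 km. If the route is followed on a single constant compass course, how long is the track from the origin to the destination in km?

1143 km

Rhumb course C = atan2(Δλ, Δψ) with Δψ = ln[tan(π/4+φ₂/2)/tan(π/4+φ₁/2)] = -0.2281, Δλ = +0.0269 → C = 173.28°
d = R·|Δφ| / |cos C| = 6370·0.17820 / 0.99313 = 1143 km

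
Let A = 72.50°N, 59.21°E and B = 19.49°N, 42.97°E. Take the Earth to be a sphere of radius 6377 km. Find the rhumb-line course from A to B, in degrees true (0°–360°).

190.5°

Δψ = ln[tan(π/4+φ₂/2)/tan(π/4+φ₁/2)] = -1.5244
Δλ = -0.2834 rad (taken the short way round)
course = atan2(Δλ, Δψ) = 190.53°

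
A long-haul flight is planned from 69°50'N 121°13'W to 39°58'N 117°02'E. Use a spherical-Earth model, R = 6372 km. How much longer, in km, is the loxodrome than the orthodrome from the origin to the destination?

1099 km

Great circle: cos σ = sin φ₁ sin φ₂ + cos φ₁ cos φ₂ cos Δλ,  σ = 1.0884 rad → d_gc = 6935.1 km
Rhumb line: Δψ = -0.9648, q = Δφ/Δψ = 0.5403, d_rh = R√(Δφ²+q²Δλ²) = 8034.4 km
Excess = 8034.4 − 6935.1 = 1099.3 ≈ 1099 km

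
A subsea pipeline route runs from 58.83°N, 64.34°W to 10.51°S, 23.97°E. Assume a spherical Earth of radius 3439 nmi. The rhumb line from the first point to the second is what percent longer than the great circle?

Great circle: σ = 1.7123 rad → d_gc = Rσ = 5888.7 nmi
Rhumb: Δφ = -1.2102, Δλ = +1.5413, Δψ = -1.4613, q = Δφ/Δψ = 0.8282 → d_rh = R√(Δφ²+q²Δλ²) = 6049.1 nmi
Excess = (6049.1 − 5888.7) / 5888.7 = 160.4 / 5888.7 = 2.72% ≈ 2.7%

2.7%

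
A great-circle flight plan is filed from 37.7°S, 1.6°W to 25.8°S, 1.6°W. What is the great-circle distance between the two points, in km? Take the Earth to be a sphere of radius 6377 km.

Haversine: a = sin²(Δφ/2)+cos φ₁ cos φ₂ sin²(Δλ/2) = 0.01075;  σ = 2·atan2(√a,√(1−a))
σ = 11.900° → d = Rσ = 6377·0.20769 = 1324 km

1324 km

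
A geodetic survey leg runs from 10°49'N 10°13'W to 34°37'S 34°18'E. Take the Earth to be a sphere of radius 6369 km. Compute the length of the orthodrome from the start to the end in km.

Haversine: a = sin²(Δφ/2)+cos φ₁ cos φ₂ sin²(Δλ/2) = 0.26511;  σ = 2·atan2(√a,√(1−a))
σ = 61.980° → d = Rσ = 6369·1.08175 = 6890 km

6890 km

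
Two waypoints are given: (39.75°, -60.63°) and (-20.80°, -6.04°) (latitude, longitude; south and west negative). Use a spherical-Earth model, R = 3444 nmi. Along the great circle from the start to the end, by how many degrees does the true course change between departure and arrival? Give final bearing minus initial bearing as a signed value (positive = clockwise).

At departure: θ₁ = atan2(sin Δλ cos φ₂, cos φ₁ sin φ₂ − sin φ₁ cos φ₂ cos Δλ) = 129.11°
At arrival: θ₂ = atan2(sin Δλ cos φ₁, −cos φ₂ sin φ₁ + sin φ₂ cos φ₁ cos Δλ) = 140.34°
Δθ = θ₂ − θ₁ = +11.2°

+11.2°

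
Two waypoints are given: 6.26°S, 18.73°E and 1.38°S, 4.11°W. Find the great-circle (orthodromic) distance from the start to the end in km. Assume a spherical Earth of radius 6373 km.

2591 km

Haversine: a = sin²(Δφ/2)+cos φ₁ cos φ₂ sin²(Δλ/2) = 0.04077;  σ = 2·atan2(√a,√(1−a))
σ = 23.298° → d = Rσ = 6373·0.40663 = 2591 km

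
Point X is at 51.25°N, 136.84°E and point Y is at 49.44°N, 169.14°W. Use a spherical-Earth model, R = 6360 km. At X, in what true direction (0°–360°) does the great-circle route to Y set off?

θ = atan2( sin Δλ·cos φ₂ ,  cos φ₁ sin φ₂ − sin φ₁ cos φ₂ cos Δλ )
  = atan2(+0.5262, +0.1776) = 71.35°

71.3°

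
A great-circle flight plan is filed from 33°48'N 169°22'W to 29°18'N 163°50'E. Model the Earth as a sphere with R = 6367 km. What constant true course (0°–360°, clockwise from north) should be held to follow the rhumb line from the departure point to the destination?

Δψ = ln[tan(π/4+φ₂/2)/tan(π/4+φ₁/2)] = -0.0922
Δλ = -0.4677 rad (taken the short way round)
course = atan2(Δλ, Δψ) = 258.85°

258.8°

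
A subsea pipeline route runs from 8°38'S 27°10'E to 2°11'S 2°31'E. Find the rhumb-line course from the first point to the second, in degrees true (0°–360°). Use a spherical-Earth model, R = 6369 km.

Δψ = ln[tan(π/4+φ₂/2)/tan(π/4+φ₁/2)] = +0.1131
Δλ = -0.4302 rad (taken the short way round)
course = atan2(Δλ, Δψ) = 284.73°

284.7°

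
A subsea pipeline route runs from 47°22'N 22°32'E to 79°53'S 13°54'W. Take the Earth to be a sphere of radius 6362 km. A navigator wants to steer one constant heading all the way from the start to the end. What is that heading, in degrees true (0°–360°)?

190.7°

Meridional parts: M(φ₁)=+0.9410, M(φ₂)=-2.4246 → ΔM = -3.3656;  Δλ = -0.6359 rad
tan C = Δλ / ΔM = +0.1889 → C = 190.70°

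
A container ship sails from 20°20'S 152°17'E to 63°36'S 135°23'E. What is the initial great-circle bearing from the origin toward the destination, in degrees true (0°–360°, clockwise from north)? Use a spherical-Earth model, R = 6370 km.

θ = atan2( sin Δλ·cos φ₂ ,  cos φ₁ sin φ₂ − sin φ₁ cos φ₂ cos Δλ )
  = atan2(-0.1293, -0.6921) = 190.58°

190.6°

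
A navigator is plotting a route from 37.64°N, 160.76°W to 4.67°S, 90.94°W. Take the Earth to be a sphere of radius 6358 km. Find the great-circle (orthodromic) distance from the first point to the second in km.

8560 km

Haversine: a = sin²(Δφ/2)+cos φ₁ cos φ₂ sin²(Δλ/2) = 0.38873;  σ = 2·atan2(√a,√(1−a))
σ = 77.142° → d = Rσ = 6358·1.34638 = 8560 km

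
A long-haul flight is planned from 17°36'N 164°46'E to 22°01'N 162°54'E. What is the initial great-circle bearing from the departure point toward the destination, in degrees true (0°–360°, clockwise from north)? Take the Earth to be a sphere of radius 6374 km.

θ = atan2( sin Δλ·cos φ₂ ,  cos φ₁ sin φ₂ − sin φ₁ cos φ₂ cos Δλ )
  = atan2(-0.0302, +0.0772) = 338.63°

338.6°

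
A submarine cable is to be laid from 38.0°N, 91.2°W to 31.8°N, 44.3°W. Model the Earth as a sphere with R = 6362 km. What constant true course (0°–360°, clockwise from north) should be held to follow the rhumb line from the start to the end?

Δψ = ln[tan(π/4+φ₂/2)/tan(π/4+φ₁/2)] = -0.1321
Δλ = +0.8186 rad (taken the short way round)
course = atan2(Δλ, Δψ) = 99.17°

99.2°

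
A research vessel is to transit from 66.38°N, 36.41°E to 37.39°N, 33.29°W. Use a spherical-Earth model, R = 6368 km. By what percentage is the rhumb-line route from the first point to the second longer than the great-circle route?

Great circle: σ = 0.8409 rad → d_gc = Rσ = 5354.7 km
Rhumb: Δφ = -0.5060, Δλ = -1.2165, Δψ = -0.8604, q = Δφ/Δψ = 0.5880 → d_rh = R√(Δφ²+q²Δλ²) = 5579.6 km
Excess = (5579.6 − 5354.7) / 5354.7 = 224.9 / 5354.7 = 4.20% ≈ 4.2%

4.2%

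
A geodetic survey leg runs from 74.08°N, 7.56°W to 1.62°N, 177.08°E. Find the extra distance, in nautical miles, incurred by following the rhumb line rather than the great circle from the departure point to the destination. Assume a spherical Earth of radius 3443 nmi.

1872 nmi

Great circle: cos σ = sin φ₁ sin φ₂ + cos φ₁ cos φ₂ cos Δλ,  σ = 1.8195 rad → d_gc = 6264.4 nmi
Rhumb line: Δψ = -1.9391, q = Δφ/Δψ = 0.6522, d_rh = R√(Δφ²+q²Δλ²) = 8136.0 nmi
Excess = 8136.0 − 6264.4 = 1871.6 ≈ 1872 nmi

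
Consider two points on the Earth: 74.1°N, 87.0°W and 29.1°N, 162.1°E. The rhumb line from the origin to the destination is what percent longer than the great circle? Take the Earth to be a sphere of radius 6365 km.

Great circle: σ = 1.1785 rad → d_gc = Rσ = 7501.0 km
Rhumb: Δφ = -0.7854, Δλ = -1.9356, Δψ = -1.4374, q = Δφ/Δψ = 0.5464 → d_rh = R√(Δφ²+q²Δλ²) = 8385.0 km
Excess = (8385.0 − 7501.0) / 7501.0 = 884.0 / 7501.0 = 11.79% ≈ 11.8%

11.8%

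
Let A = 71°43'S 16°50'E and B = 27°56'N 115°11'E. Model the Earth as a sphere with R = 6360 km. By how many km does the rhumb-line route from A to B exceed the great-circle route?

Great circle: cos σ = sin φ₁ sin φ₂ + cos φ₁ cos φ₂ cos Δλ,  σ = 2.0772 rad → d_gc = 13211.1 km
Rhumb line: Δψ = +2.3349, q = Δφ/Δψ = 0.7449, d_rh = R√(Δφ²+q²Δλ²) = 13728.9 km
Excess = 13728.9 − 13211.1 = 517.8 ≈ 518 km

518 km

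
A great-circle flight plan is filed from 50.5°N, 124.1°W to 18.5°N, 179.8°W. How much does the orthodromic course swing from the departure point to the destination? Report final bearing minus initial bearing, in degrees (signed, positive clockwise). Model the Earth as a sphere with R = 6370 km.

At departure: θ₁ = atan2(sin Δλ cos φ₂, cos φ₁ sin φ₂ − sin φ₁ cos φ₂ cos Δλ) = 254.96°
At arrival: θ₂ = atan2(sin Δλ cos φ₁, −cos φ₂ sin φ₁ + sin φ₂ cos φ₁ cos Δλ) = 220.37°
Δθ = θ₂ − θ₁ = -34.6°

-34.6°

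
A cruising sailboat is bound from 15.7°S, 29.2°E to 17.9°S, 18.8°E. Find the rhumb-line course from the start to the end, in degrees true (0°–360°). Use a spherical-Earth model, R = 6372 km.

Δψ = ln[tan(π/4+φ₂/2)/tan(π/4+φ₁/2)] = -0.0401
Δλ = -0.1815 rad (taken the short way round)
course = atan2(Δλ, Δψ) = 257.54°

257.5°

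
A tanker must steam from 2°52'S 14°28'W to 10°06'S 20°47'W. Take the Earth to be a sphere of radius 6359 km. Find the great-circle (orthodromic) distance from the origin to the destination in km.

1063 km

Haversine: a = sin²(Δφ/2)+cos φ₁ cos φ₂ sin²(Δλ/2) = 0.00696;  σ = 2·atan2(√a,√(1−a))
σ = 9.574° → d = Rσ = 6359·0.16709 = 1063 km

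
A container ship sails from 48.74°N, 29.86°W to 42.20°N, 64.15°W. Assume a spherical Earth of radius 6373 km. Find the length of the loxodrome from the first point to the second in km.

2768 km

Rhumb course C = atan2(Δλ, Δψ) with Δψ = ln[tan(π/4+φ₂/2)/tan(π/4+φ₁/2)] = -0.1630, Δλ = -0.5985 → C = 254.76°
d = R·|Δφ| / |cos C| = 6373·0.11414 / 0.26284 = 2768 km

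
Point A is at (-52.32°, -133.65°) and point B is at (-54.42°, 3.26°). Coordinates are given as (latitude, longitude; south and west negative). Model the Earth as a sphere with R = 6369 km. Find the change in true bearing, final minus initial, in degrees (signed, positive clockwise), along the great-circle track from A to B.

Initial bearing θ₁ = atan2(sin Δλ cos φ₂, cos φ₁ sin φ₂ − sin φ₁ cos φ₂ cos Δλ) = 154.50°
Final bearing θ₂ = (initial bearing from the destination back to the start) + 180° = 26.89°
Δθ = θ₂ − θ₁ = -127.6°

-127.6°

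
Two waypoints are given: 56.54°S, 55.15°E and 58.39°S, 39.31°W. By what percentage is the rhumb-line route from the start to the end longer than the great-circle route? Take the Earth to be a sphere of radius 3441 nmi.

9.2%

Great circle: σ = 0.8120 rad → d_gc = Rσ = 2794.2 nmi
Rhumb: Δφ = -0.0323, Δλ = -1.6486, Δψ = -0.0601, q = Δφ/Δψ = 0.5377 → d_rh = R√(Δφ²+q²Δλ²) = 3052.2 nmi
Excess = (3052.2 − 2794.2) / 2794.2 = 258.0 / 2794.2 = 9.23% ≈ 9.2%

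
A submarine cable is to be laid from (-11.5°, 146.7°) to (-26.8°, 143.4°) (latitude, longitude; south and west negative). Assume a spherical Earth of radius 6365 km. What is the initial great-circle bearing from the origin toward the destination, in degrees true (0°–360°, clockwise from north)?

θ = atan2( sin Δλ·cos φ₂ ,  cos φ₁ sin φ₂ − sin φ₁ cos φ₂ cos Δλ )
  = atan2(-0.0514, -0.2642) = 191.01°

191.0°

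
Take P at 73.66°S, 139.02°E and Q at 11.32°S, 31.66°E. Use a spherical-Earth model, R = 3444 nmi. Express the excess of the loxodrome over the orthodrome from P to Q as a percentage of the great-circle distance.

9.1%

Great circle: σ = 1.4645 rad → d_gc = Rσ = 5043.9 nmi
Rhumb: Δφ = +1.0880, Δλ = -1.8738, Δψ = +1.7421, q = Δφ/Δψ = 0.6246 → d_rh = R√(Δφ²+q²Δλ²) = 5503.3 nmi
Excess = (5503.3 − 5043.9) / 5043.9 = 459.4 / 5043.9 = 9.11% ≈ 9.1%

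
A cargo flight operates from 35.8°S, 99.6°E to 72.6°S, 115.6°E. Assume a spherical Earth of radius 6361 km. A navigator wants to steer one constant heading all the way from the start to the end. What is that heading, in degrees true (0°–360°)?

167.0°

Meridional parts: M(φ₁)=-0.6700, M(φ₂)=-1.8772 → ΔM = -1.2072;  Δλ = +0.2793 rad
tan C = Δλ / ΔM = -0.2313 → C = 166.98°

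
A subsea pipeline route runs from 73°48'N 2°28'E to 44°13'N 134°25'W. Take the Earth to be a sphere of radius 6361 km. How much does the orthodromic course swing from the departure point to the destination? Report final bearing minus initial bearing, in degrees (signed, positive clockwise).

-132.0°

At departure: θ₁ = atan2(sin Δλ cos φ₂, cos φ₁ sin φ₂ − sin φ₁ cos φ₂ cos Δλ) = 324.90°
At arrival: θ₂ = atan2(sin Δλ cos φ₁, −cos φ₂ sin φ₁ + sin φ₂ cos φ₁ cos Δλ) = 192.93°
Δθ = θ₂ − θ₁ = -132.0°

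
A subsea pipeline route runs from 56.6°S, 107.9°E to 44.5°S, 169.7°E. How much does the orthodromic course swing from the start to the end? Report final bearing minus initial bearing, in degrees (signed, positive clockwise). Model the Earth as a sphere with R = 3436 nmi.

-49.9°

At departure: θ₁ = atan2(sin Δλ cos φ₂, cos φ₁ sin φ₂ − sin φ₁ cos φ₂ cos Δλ) = 99.43°
At arrival: θ₂ = atan2(sin Δλ cos φ₁, −cos φ₂ sin φ₁ + sin φ₂ cos φ₁ cos Δλ) = 49.58°
Δθ = θ₂ − θ₁ = -49.9°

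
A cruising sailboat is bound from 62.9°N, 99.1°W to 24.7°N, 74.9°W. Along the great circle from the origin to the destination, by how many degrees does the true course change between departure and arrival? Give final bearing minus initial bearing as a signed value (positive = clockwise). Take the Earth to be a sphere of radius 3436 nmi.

+17.8°

Initial bearing θ₁ = atan2(sin Δλ cos φ₂, cos φ₁ sin φ₂ − sin φ₁ cos φ₂ cos Δλ) = 145.77°
Final bearing θ₂ = (initial bearing from the destination back to the start) + 180° = 163.62°
Δθ = θ₂ − θ₁ = +17.8°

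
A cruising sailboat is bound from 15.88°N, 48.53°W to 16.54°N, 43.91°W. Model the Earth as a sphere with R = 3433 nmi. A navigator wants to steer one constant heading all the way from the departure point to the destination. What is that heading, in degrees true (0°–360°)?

81.5°

Meridional parts: M(φ₁)=+0.2808, M(φ₂)=+0.2928 → ΔM = +0.0120;  Δλ = +0.0806 rad
tan C = Δλ / ΔM = +6.7217 → C = 81.54°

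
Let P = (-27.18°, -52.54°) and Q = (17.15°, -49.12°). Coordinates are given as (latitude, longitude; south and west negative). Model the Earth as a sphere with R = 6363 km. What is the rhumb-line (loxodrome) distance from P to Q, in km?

Rhumb course C = atan2(Δλ, Δψ) with Δψ = ln[tan(π/4+φ₂/2)/tan(π/4+φ₁/2)] = +0.7971, Δλ = +0.0597 → C = 4.28°
d = R·|Δφ| / |cos C| = 6363·0.77370 / 0.99721 = 4937 km

4937 km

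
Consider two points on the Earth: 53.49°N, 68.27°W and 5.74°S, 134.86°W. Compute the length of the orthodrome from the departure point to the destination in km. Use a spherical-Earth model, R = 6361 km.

cos σ = sin φ₁ sin φ₂ + cos φ₁ cos φ₂ cos Δλ
      = sin(53.49°)sin(-5.74°) + cos(53.49°)cos(-5.74°)cos(-66.59°) = 0.1548
σ = 81.094° → d = Rσ = 6361·1.41536 = 9003 km

9003 km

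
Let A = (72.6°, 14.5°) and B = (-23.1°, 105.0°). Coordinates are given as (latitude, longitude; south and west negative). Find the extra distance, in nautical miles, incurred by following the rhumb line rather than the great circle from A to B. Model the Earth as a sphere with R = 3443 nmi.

246 nmi

Great circle: cos σ = sin φ₁ sin φ₂ + cos φ₁ cos φ₂ cos Δλ,  σ = 1.9571 rad → d_gc = 6738.4 nmi
Rhumb line: Δψ = -2.2917, q = Δφ/Δψ = 0.7288, d_rh = R√(Δφ²+q²Δλ²) = 6984.4 nmi
Excess = 6984.4 − 6738.4 = 246.0 ≈ 246 nmi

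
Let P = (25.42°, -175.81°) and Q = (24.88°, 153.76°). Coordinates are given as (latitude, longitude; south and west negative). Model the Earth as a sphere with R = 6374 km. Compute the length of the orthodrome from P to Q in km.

cos σ = sin φ₁ sin φ₂ + cos φ₁ cos φ₂ cos Δλ
      = sin(25.42°)sin(24.88°) + cos(25.42°)cos(24.88°)cos(-30.43°) = 0.8871
σ = 27.491° → d = Rσ = 6374·0.47980 = 3058 km

3058 km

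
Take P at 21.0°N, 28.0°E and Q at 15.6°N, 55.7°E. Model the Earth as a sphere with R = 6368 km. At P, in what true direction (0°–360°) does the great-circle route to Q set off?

θ = atan2( sin Δλ·cos φ₂ ,  cos φ₁ sin φ₂ − sin φ₁ cos φ₂ cos Δλ )
  = atan2(+0.4477, -0.0546) = 96.95°

96.9°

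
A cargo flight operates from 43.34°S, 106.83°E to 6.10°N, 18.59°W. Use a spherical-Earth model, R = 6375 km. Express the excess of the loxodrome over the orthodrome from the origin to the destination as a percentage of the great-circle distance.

Great circle: σ = 2.0853 rad → d_gc = Rσ = 13293.5 km
Rhumb: Δφ = +0.8629, Δλ = -2.1890, Δψ = +0.9476, q = Δφ/Δψ = 0.9106 → d_rh = R√(Δφ²+q²Δλ²) = 13846.4 km
Excess = (13846.4 − 13293.5) / 13293.5 = 552.9 / 13293.5 = 4.16% ≈ 4.2%

4.2%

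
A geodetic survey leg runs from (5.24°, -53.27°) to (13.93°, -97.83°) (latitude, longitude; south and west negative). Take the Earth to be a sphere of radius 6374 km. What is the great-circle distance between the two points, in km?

cos σ = sin φ₁ sin φ₂ + cos φ₁ cos φ₂ cos Δλ
      = sin(5.24°)sin(13.93°) + cos(5.24°)cos(13.93°)cos(-44.56°) = 0.7107
σ = 44.712° → d = Rσ = 6374·0.78036 = 4974 km

4974 km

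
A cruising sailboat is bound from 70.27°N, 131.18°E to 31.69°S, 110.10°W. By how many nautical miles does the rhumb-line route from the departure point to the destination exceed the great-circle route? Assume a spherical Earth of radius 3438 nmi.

Great circle: cos σ = sin φ₁ sin φ₂ + cos φ₁ cos φ₂ cos Δλ,  σ = 2.2556 rad → d_gc = 7754.7 nmi
Rhumb line: Δψ = -2.3329, q = Δφ/Δψ = 0.7628, d_rh = R√(Δφ²+q²Δλ²) = 8182.8 nmi
Excess = 8182.8 − 7754.7 = 428.1 ≈ 428 nmi

428 nmi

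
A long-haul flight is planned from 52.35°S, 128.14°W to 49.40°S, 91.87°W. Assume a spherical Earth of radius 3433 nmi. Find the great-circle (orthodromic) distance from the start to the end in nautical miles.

1368 nmi

Haversine: a = sin²(Δφ/2)+cos φ₁ cos φ₂ sin²(Δλ/2) = 0.03917;  σ = 2·atan2(√a,√(1−a))
σ = 22.831° → d = Rσ = 3433·0.39848 = 1368 nmi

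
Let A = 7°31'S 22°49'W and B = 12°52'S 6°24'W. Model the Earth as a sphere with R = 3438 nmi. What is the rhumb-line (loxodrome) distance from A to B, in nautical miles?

1021 nmi

Δψ = ln[tan(π/4+φ₂/2)/tan(π/4+φ₁/2)] = -0.0949;  Δφ = -0.0934 rad,  Δλ = +0.2865 rad
q = Δφ/Δψ = 0.9838
d = R·√(Δφ² + q²Δλ²) = 3438·0.29696 = 1021 nmi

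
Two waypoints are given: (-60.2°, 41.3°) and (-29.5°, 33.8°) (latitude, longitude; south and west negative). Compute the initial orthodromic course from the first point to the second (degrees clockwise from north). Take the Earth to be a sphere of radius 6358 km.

347.3°

N = sin Δλ·cos φ₂ = -0.1136;  D = cos φ₁ sin φ₂ − sin φ₁ cos φ₂ cos Δλ = +0.5041
initial course = atan2(N, D) = 347.30°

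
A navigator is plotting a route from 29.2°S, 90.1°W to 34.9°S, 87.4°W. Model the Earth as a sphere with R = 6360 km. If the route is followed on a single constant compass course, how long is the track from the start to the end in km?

Rhumb course C = atan2(Δλ, Δψ) with Δψ = ln[tan(π/4+φ₂/2)/tan(π/4+φ₁/2)] = -0.1175, Δλ = +0.0471 → C = 158.14°
d = R·|Δφ| / |cos C| = 6360·0.09948 / 0.92809 = 682 km

682 km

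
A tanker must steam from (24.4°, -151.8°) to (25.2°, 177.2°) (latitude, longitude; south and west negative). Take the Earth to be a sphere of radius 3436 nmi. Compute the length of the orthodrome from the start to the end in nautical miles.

1685 nmi

Haversine: a = sin²(Δφ/2)+cos φ₁ cos φ₂ sin²(Δλ/2) = 0.05890;  σ = 2·atan2(√a,√(1−a))
σ = 28.090° → d = Rσ = 3436·0.49027 = 1685 nmi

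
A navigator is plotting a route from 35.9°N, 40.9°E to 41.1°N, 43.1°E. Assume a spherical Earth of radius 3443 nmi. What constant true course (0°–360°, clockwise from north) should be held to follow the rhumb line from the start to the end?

Δψ = ln[tan(π/4+φ₂/2)/tan(π/4+φ₁/2)] = +0.1161
Δλ = +0.0384 rad (taken the short way round)
course = atan2(Δλ, Δψ) = 18.31°

18.3°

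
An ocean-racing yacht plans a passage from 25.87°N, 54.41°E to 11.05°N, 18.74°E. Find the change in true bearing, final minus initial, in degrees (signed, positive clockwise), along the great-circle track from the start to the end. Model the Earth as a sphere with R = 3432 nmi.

Initial bearing θ₁ = atan2(sin Δλ cos φ₂, cos φ₁ sin φ₂ − sin φ₁ cos φ₂ cos Δλ) = 252.96°
Final bearing θ₂ = (initial bearing from the destination back to the start) + 180° = 241.23°
Δθ = θ₂ − θ₁ = -11.7°

-11.7°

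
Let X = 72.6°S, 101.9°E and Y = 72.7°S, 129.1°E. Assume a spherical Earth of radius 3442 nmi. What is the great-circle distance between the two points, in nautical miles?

cos σ = sin φ₁ sin φ₂ + cos φ₁ cos φ₂ cos Δλ
      = sin(-72.60°)sin(-72.70°) + cos(-72.60°)cos(-72.70°)cos(27.20°) = 0.9902
σ = 8.042° → d = Rσ = 3442·0.14037 = 483 nmi

483 nmi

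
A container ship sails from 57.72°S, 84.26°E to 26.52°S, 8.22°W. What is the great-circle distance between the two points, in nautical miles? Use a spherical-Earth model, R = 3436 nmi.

4144 nmi

Haversine: a = sin²(Δφ/2)+cos φ₁ cos φ₂ sin²(Δλ/2) = 0.32159;  σ = 2·atan2(√a,√(1−a))
σ = 69.095° → d = Rσ = 3436·1.20593 = 4144 nmi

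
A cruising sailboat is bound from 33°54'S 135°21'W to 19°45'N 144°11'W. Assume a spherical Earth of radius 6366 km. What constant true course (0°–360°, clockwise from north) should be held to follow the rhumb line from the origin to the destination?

351.1°

Δψ = ln[tan(π/4+φ₂/2)/tan(π/4+φ₁/2)] = +0.9813
Δλ = -0.1542 rad (taken the short way round)
course = atan2(Δλ, Δψ) = 351.07°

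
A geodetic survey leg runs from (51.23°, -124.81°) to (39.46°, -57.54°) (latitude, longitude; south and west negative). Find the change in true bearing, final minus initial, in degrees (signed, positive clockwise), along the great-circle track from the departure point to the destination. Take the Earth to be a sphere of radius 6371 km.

+50.9°

Initial bearing θ₁ = atan2(sin Δλ cos φ₂, cos φ₁ sin φ₂ − sin φ₁ cos φ₂ cos Δλ) = 76.93°
Final bearing θ₂ = (initial bearing from the destination back to the start) + 180° = 127.81°
Δθ = θ₂ − θ₁ = +50.9°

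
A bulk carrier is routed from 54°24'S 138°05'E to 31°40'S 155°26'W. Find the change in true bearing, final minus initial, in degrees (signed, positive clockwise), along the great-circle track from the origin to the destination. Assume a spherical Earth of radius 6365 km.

-49.0°

Initial bearing θ₁ = atan2(sin Δλ cos φ₂, cos φ₁ sin φ₂ − sin φ₁ cos φ₂ cos Δλ) = 92.16°
Final bearing θ₂ = (initial bearing from the destination back to the start) + 180° = 43.12°
Δθ = θ₂ − θ₁ = -49.0°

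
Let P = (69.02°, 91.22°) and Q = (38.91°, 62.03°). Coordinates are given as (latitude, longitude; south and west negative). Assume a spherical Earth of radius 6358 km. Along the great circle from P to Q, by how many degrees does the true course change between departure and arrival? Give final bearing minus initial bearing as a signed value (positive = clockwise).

-24.6°

At departure: θ₁ = atan2(sin Δλ cos φ₂, cos φ₁ sin φ₂ − sin φ₁ cos φ₂ cos Δλ) = 222.83°
At arrival: θ₂ = atan2(sin Δλ cos φ₁, −cos φ₂ sin φ₁ + sin φ₂ cos φ₁ cos Δλ) = 198.23°
Δθ = θ₂ − θ₁ = -24.6°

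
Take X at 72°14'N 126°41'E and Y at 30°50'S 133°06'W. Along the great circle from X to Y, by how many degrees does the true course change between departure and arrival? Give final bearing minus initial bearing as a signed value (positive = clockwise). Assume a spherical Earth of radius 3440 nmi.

+68.4°

Initial bearing θ₁ = atan2(sin Δλ cos φ₂, cos φ₁ sin φ₂ − sin φ₁ cos φ₂ cos Δλ) = 90.77°
Final bearing θ₂ = (initial bearing from the destination back to the start) + 180° = 159.19°
Δθ = θ₂ − θ₁ = +68.4°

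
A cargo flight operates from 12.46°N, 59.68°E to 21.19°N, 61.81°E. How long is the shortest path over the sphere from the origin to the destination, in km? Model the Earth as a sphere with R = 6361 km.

995 km

cos σ = sin φ₁ sin φ₂ + cos φ₁ cos φ₂ cos Δλ
      = sin(12.46°)sin(21.19°) + cos(12.46°)cos(21.19°)cos(2.13°) = 0.9878
σ = 8.964° → d = Rσ = 6361·0.15646 = 995 km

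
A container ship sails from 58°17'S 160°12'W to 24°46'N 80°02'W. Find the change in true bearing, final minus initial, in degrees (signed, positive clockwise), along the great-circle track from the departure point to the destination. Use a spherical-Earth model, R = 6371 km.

At departure: θ₁ = atan2(sin Δλ cos φ₂, cos φ₁ sin φ₂ − sin φ₁ cos φ₂ cos Δλ) = 68.52°
At arrival: θ₂ = atan2(sin Δλ cos φ₁, −cos φ₂ sin φ₁ + sin φ₂ cos φ₁ cos Δλ) = 32.60°
Δθ = θ₂ − θ₁ = -35.9°

-35.9°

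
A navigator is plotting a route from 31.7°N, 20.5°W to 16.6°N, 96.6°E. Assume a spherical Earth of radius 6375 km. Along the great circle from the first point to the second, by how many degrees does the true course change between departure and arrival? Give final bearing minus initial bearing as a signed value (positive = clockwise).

Initial bearing θ₁ = atan2(sin Δλ cos φ₂, cos φ₁ sin φ₂ − sin φ₁ cos φ₂ cos Δλ) = 61.02°
Final bearing θ₂ = (initial bearing from the destination back to the start) + 180° = 129.04°
Δθ = θ₂ − θ₁ = +68.0°

+68.0°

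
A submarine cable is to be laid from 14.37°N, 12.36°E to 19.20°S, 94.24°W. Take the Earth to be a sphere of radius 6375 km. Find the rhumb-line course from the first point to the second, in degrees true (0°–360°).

Meridional parts: M(φ₁)=+0.2535, M(φ₂)=-0.3416 → ΔM = -0.5950;  Δλ = -1.8605 rad
tan C = Δλ / ΔM = +3.1268 → C = 252.26°

252.3°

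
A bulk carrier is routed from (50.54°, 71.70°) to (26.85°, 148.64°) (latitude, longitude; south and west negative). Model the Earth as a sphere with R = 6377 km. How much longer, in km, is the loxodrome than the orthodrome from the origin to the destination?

Great circle: cos σ = sin φ₁ sin φ₂ + cos φ₁ cos φ₂ cos Δλ,  σ = 1.0737 rad → d_gc = 6847.2 km
Rhumb line: Δψ = -0.5386, q = Δφ/Δψ = 0.7676, d_rh = R√(Δφ²+q²Δλ²) = 7082.4 km
Excess = 7082.4 − 6847.2 = 235.2 ≈ 235 km

235 km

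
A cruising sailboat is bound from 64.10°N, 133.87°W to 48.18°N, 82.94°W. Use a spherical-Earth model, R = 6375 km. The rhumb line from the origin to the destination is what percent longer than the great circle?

2.4%

Great circle: σ = 0.5472 rad → d_gc = Rσ = 3488.7 km
Rhumb: Δφ = -0.2779, Δλ = +0.8889, Δψ = -0.5077, q = Δφ/Δψ = 0.5473 → d_rh = R√(Δφ²+q²Δλ²) = 3571.4 km
Excess = (3571.4 − 3488.7) / 3488.7 = 82.7 / 3488.7 = 2.37% ≈ 2.4%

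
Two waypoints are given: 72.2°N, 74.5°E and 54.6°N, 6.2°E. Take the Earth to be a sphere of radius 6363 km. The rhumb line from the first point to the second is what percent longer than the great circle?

Great circle: σ = 0.5706 rad → d_gc = Rσ = 3630.7 km
Rhumb: Δφ = -0.3072, Δλ = -1.1921, Δψ = -0.7120, q = Δφ/Δψ = 0.4315 → d_rh = R√(Δφ²+q²Δλ²) = 3811.9 km
Excess = (3811.9 − 3630.7) / 3630.7 = 181.2 / 3630.7 = 4.99% ≈ 5.0%

5.0%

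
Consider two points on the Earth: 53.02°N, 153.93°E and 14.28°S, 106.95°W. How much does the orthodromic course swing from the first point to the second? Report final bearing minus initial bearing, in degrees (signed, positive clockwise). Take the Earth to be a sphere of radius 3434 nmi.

At departure: θ₁ = atan2(sin Δλ cos φ₂, cos φ₁ sin φ₂ − sin φ₁ cos φ₂ cos Δλ) = 91.54°
At arrival: θ₂ = atan2(sin Δλ cos φ₁, −cos φ₂ sin φ₁ + sin φ₂ cos φ₁ cos Δλ) = 141.65°
Δθ = θ₂ − θ₁ = +50.1°

+50.1°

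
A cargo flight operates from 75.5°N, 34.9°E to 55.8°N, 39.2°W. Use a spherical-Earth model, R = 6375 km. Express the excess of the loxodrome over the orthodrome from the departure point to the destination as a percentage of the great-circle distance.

Great circle: σ = 0.5748 rad → d_gc = Rσ = 3664.5 km
Rhumb: Δφ = -0.3438, Δλ = -1.2933, Δψ = -0.8830, q = Δφ/Δψ = 0.3894 → d_rh = R√(Δφ²+q²Δλ²) = 3887.2 km
Excess = (3887.2 − 3664.5) / 3664.5 = 222.7 / 3664.5 = 6.08% ≈ 6.1%

6.1%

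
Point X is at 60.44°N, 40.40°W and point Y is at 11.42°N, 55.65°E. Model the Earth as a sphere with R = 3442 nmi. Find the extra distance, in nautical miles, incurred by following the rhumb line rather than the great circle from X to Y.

Great circle: cos σ = sin φ₁ sin φ₂ + cos φ₁ cos φ₂ cos Δλ,  σ = 1.4492 rad → d_gc = 4988.3 nmi
Rhumb line: Δψ = -1.1318, q = Δφ/Δψ = 0.7559, d_rh = R√(Δφ²+q²Δλ²) = 5262.9 nmi
Excess = 5262.9 − 4988.3 = 274.6 ≈ 275 nmi

275 nmi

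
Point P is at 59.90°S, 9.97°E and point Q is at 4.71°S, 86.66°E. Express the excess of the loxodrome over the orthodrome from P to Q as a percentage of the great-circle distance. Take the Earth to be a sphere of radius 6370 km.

2.8%

Great circle: σ = 1.3836 rad → d_gc = Rσ = 8813.5 km
Rhumb: Δφ = +0.9632, Δλ = +1.3385, Δψ = +1.2312, q = Δφ/Δψ = 0.7824 → d_rh = R√(Δφ²+q²Δλ²) = 9063.5 km
Excess = (9063.5 − 8813.5) / 8813.5 = 250.0 / 8813.5 = 2.84% ≈ 2.8%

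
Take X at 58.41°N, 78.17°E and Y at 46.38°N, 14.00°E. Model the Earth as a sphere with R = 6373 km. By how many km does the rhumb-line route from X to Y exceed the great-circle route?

154 km

Great circle: cos σ = sin φ₁ sin φ₂ + cos φ₁ cos φ₂ cos Δλ,  σ = 0.6855 rad → d_gc = 4368.6 km
Rhumb line: Δψ = -0.3469, q = Δφ/Δψ = 0.6053, d_rh = R√(Δφ²+q²Δλ²) = 4522.7 km
Excess = 4522.7 − 4368.6 = 154.1 ≈ 154 km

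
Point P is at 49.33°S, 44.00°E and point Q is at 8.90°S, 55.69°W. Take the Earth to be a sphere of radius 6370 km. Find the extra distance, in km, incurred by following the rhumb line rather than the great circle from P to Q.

423 km

Great circle: cos σ = sin φ₁ sin φ₂ + cos φ₁ cos φ₂ cos Δλ,  σ = 1.5618 rad → d_gc = 9948.8 km
Rhumb line: Δψ = +0.8367, q = Δφ/Δψ = 0.8434, d_rh = R√(Δφ²+q²Δλ²) = 10372.2 km
Excess = 10372.2 − 9948.8 = 423.4 ≈ 423 km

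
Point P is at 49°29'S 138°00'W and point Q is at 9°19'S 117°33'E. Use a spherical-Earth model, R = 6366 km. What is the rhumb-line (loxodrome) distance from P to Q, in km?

Rhumb course C = atan2(Δλ, Δψ) with Δψ = ln[tan(π/4+φ₂/2)/tan(π/4+φ₁/2)] = +0.8334, Δλ = -1.8230 → C = 294.57°
d = R·|Δφ| / |cos C| = 6366·0.70104 / 0.41577 = 10734 km

10734 km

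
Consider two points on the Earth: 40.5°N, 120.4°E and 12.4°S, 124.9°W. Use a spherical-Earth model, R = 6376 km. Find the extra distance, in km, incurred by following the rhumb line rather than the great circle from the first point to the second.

Great circle: cos σ = sin φ₁ sin φ₂ + cos φ₁ cos φ₂ cos Δλ,  σ = 2.0373 rad → d_gc = 12990.0 km
Rhumb line: Δψ = -0.9925, q = Δφ/Δψ = 0.9303, d_rh = R√(Δφ²+q²Δλ²) = 13253.3 km
Excess = 13253.3 − 12990.0 = 263.3 ≈ 263 km

263 km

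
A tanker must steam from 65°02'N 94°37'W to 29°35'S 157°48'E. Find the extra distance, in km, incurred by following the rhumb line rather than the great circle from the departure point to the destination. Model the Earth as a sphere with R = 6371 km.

Great circle: cos σ = sin φ₁ sin φ₂ + cos φ₁ cos φ₂ cos Δλ,  σ = 2.1633 rad → d_gc = 13782.4 km
Rhumb line: Δψ = -2.0488, q = Δφ/Δψ = 0.8060, d_rh = R√(Δφ²+q²Δλ²) = 14271.1 km
Excess = 14271.1 − 13782.4 = 488.7 ≈ 489 km

489 km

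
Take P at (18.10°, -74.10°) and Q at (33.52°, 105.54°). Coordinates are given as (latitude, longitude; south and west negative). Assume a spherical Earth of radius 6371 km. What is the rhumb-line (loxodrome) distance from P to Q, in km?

Δψ = ln[tan(π/4+φ₂/2)/tan(π/4+φ₁/2)] = +0.3003;  Δφ = +0.2691 rad,  Δλ = +3.1353 rad
q = Δφ/Δψ = 0.8962
d = R·√(Δφ² + q²Δλ²) = 6371·2.82285 = 17984 km

17984 km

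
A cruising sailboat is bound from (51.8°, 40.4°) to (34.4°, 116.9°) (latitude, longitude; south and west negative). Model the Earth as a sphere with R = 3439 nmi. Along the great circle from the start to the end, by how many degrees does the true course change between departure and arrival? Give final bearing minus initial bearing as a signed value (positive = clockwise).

+57.2°

Initial bearing θ₁ = atan2(sin Δλ cos φ₂, cos φ₁ sin φ₂ − sin φ₁ cos φ₂ cos Δλ) = 76.14°
Final bearing θ₂ = (initial bearing from the destination back to the start) + 180° = 133.31°
Δθ = θ₂ − θ₁ = +57.2°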